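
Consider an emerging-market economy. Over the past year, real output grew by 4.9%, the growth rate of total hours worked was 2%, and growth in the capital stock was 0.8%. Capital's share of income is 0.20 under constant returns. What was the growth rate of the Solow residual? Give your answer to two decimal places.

Labor's share = 1 − 0.2 = 0.8.
The capital stock: 0.2 × 0.8 = 0.16 pp.
Total hours worked: 0.8 × 2 = 1.6 pp.
TFP growth = 4.9 − 1.76 = 3.14%.

The Solow residual grew 3.14%.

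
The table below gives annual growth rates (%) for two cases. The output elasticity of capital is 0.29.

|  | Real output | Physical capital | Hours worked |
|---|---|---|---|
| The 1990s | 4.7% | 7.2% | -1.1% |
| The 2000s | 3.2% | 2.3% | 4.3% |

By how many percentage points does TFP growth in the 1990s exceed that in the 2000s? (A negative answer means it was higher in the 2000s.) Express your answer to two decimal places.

3.91 percentage points

Labor's share = 1 − 0.29 = 0.71.
The 1990s: TFP = 4.7 − 2.088 + 0.781 = 3.393%.
The 2000s: TFP = 3.2 − 0.667 − 3.053 = -0.52%.
Difference = 3.393 − (-0.52) = 3.913 pp.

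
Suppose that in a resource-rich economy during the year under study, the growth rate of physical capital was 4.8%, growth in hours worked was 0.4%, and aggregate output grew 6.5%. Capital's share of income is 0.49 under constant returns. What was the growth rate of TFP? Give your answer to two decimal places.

3.94%

Labor's share = 1 − 0.49 = 0.51.
Physical capital: 0.49 × 4.8 = 2.352 pp.
Hours worked: 0.51 × 0.4 = 0.204 pp.
TFP growth = 6.5 − 2.556 = 3.944%.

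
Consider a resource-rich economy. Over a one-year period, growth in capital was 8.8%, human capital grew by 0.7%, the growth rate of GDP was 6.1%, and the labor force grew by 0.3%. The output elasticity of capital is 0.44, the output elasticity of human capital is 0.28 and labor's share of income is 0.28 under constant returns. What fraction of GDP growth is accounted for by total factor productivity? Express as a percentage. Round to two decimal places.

Total factor productivity accounted for 31.93% of growth.

Labor's share = 1 − 0.44 − 0.28 = 0.28.
Capital: 0.44 × 8.8 = 3.872 pp.
Human capital: 0.28 × 0.7 = 0.196 pp.
The labor force: 0.28 × 0.3 = 0.084 pp.
TFP growth = 6.1 − 4.152 = 1.948%.
TFP share of growth = 1.948 / 6.1 × 100 = 31.9344%.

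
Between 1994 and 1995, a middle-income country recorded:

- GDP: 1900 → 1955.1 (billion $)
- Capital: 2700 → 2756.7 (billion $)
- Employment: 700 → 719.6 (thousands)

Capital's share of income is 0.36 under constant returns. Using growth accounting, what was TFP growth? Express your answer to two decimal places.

TFP growth was 0.35%.

GDP growth = (1955.1 − 1900) / 1900 = 2.9%.
Capital growth = (2756.7 − 2700) / 2700 = 2.1%.
Employment growth = (719.6 − 700) / 700 = 2.8%.
Labor's share = 1 − 0.36 = 0.64.
Capital: 0.36 × 2.1 = 0.756 pp.
Employment: 0.64 × 2.8 = 1.792 pp.
TFP growth = 2.9 − 2.548 = 0.352%.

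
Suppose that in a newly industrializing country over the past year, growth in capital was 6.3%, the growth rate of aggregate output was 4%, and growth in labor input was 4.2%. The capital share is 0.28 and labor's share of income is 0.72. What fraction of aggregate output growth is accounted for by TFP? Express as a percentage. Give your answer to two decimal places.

-19.70%

Labor's share = 1 − 0.28 = 0.72.
Capital: 0.28 × 6.3 = 1.764 pp.
Labor input: 0.72 × 4.2 = 3.024 pp.
TFP growth = 4 − 4.788 = -0.788%.
TFP share of growth = -0.788 / 4 × 100 = -19.7%.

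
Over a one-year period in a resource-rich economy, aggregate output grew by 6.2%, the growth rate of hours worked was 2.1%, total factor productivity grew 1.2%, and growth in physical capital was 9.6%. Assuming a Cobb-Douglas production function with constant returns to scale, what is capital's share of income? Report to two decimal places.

gY = gA + α·gK + (1−α)·gL, so gY − gA − gL = α(gK − gL).
6.2 − 1.2 − 2.1 = α × (9.6 − 2.1).
2.9 = 7.5 α, so α = 0.3867.

α = 0.39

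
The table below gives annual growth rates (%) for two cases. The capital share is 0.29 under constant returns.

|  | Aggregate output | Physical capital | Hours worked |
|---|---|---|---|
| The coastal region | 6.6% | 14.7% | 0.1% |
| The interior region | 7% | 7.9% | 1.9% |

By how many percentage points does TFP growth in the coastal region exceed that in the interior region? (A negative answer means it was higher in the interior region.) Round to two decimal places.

-1.09 percentage points

Labor's share = 1 − 0.29 = 0.71.
The coastal region: TFP = 6.6 − 4.263 − 0.071 = 2.266%.
The interior region: TFP = 7 − 2.291 − 1.349 = 3.36%.
Difference = 2.266 − (3.36) = -1.094 pp.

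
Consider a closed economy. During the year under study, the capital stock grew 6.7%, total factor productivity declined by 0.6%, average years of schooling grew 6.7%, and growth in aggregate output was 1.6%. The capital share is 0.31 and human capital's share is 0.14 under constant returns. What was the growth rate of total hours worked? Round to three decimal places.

Labor's share = 1 − 0.31 − 0.14 = 0.55.
gY = gA + 0.31×6.7 + 0.14×6.7 + 0.55×g.
0.55×g = 1.6 + 0.6 − 3.015 = -0.815.
g = -0.815 / 0.55 = -1.48182%.

-1.482%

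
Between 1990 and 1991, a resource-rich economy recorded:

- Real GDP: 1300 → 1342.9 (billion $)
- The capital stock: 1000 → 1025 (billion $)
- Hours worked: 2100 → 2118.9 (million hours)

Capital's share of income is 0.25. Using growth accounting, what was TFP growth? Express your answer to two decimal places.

Real GDP growth = (1342.9 − 1300) / 1300 = 3.3%.
The capital stock growth = (1025 − 1000) / 1000 = 2.5%.
Hours worked growth = (2118.9 − 2100) / 2100 = 0.9%.
Labor's share = 1 − 0.25 = 0.75.
The capital stock: 0.25 × 2.5 = 0.625 pp.
Hours worked: 0.75 × 0.9 = 0.675 pp.
TFP growth = 3.3 − 1.3 = 2%.

TFP grew 2.00%.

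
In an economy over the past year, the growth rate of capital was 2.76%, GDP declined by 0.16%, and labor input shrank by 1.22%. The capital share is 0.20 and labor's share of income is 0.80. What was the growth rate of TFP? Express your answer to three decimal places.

Labor's share = 1 − 0.2 = 0.8.
Capital: 0.2 × 2.76 = 0.552 pp.
Labor input: 0.8 × (-1.22) = -0.976 pp.
TFP growth = -0.16 + 0.424 = 0.264%.

TFP growth was 0.264%.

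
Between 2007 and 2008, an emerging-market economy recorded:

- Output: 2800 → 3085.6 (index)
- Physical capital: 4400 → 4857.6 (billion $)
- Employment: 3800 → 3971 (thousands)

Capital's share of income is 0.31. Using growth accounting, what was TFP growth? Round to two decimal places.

Output growth = (3085.6 − 2800) / 2800 = 10.2%.
Physical capital growth = (4857.6 − 4400) / 4400 = 10.4%.
Employment growth = (3971 − 3800) / 3800 = 4.5%.
Labor's share = 1 − 0.31 = 0.69.
Physical capital: 0.31 × 10.4 = 3.224 pp.
Employment: 0.69 × 4.5 = 3.105 pp.
TFP growth = 10.2 − 6.329 = 3.871%.

3.87%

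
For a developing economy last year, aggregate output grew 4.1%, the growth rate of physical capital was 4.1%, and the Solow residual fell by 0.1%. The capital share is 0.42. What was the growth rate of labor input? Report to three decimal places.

Labor's share = 1 − 0.42 = 0.58.
gY = gA + 0.42×4.1 + 0.58×g.
0.58×g = 4.1 + 0.1 − 1.722 = 2.478.
g = 2.478 / 0.58 = 4.27241%.

Labor input grew 4.272%.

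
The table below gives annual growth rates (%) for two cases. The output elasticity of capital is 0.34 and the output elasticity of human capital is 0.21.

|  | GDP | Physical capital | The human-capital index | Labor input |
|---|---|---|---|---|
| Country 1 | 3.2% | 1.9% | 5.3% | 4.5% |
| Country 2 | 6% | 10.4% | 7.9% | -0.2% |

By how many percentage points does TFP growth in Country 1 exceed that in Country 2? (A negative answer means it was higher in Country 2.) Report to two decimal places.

-1.48 percentage points

Labor's share = 1 − 0.34 − 0.21 = 0.45.
Country 1: TFP = 3.2 − 0.646 − 1.113 − 2.025 = -0.584%.
Country 2: TFP = 6 − 3.536 − 1.659 + 0.09 = 0.895%.
Difference = -0.584 − (0.895) = -1.479 pp.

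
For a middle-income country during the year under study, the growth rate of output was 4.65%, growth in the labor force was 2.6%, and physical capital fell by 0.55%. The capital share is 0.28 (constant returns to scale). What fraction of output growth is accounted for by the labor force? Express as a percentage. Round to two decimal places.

Labor's share = 1 − 0.28 = 0.72.
The labor force contributed 0.72 × 2.6 = 1.872 pp.
Share of growth = 1.872 / 4.65 × 100 = 40.2581%.

The labor force accounted for 40.26% of growth.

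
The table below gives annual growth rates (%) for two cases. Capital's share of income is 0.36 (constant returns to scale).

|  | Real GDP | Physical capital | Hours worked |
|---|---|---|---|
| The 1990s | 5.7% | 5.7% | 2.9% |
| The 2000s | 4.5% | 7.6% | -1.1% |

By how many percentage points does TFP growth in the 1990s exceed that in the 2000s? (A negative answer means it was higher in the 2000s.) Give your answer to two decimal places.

Labor's share = 1 − 0.36 = 0.64.
The 1990s: TFP = 5.7 − 2.052 − 1.856 = 1.792%.
The 2000s: TFP = 4.5 − 2.736 + 0.704 = 2.468%.
Difference = 1.792 − (2.468) = -0.676 pp.

-0.68 percentage points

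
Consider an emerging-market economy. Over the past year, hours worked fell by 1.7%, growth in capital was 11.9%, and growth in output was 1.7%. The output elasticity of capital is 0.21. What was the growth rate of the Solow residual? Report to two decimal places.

Labor's share = 1 − 0.21 = 0.79.
Capital: 0.21 × 11.9 = 2.499 pp.
Hours worked: 0.79 × (-1.7) = -1.343 pp.
TFP growth = 1.7 − 1.156 = 0.544%.

0.54%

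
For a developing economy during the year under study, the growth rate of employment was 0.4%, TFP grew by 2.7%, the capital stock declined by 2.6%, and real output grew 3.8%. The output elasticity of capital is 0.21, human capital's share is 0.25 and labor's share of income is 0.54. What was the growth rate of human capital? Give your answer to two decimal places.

5.72%

Labor's share = 1 − 0.21 − 0.25 = 0.54.
gY = gA + 0.21×(-2.6) + 0.54×0.4 + 0.25×g.
0.25×g = 3.8 − 2.7 + 0.33 = 1.43.
g = 1.43 / 0.25 = 5.72%.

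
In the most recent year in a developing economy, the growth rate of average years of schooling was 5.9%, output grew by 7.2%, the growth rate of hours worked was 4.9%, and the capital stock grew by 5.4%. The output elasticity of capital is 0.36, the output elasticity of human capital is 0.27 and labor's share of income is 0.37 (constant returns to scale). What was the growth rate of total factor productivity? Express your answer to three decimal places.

Labor's share = 1 − 0.36 − 0.27 = 0.37.
The capital stock: 0.36 × 5.4 = 1.944 pp.
Average years of schooling: 0.27 × 5.9 = 1.593 pp.
Hours worked: 0.37 × 4.9 = 1.813 pp.
TFP growth = 7.2 − 5.35 = 1.85%.

1.850%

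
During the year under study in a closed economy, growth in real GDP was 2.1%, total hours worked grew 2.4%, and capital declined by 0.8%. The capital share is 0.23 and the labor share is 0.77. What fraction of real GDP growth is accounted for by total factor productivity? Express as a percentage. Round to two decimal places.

Labor's share = 1 − 0.23 = 0.77.
Capital: 0.23 × (-0.8) = -0.184 pp.
Total hours worked: 0.77 × 2.4 = 1.848 pp.
TFP growth = 2.1 − 1.664 = 0.436%.
TFP share of growth = 0.436 / 2.1 × 100 = 20.7619%.

Total factor productivity accounted for 20.76% of growth.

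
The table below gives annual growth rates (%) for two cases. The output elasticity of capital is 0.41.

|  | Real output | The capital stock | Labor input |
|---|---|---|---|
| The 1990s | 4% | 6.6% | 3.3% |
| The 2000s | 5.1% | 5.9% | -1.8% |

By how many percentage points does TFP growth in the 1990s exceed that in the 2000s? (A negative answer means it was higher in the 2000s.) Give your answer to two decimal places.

-4.40 percentage points

Labor's share = 1 − 0.41 = 0.59.
The 1990s: TFP = 4 − 2.706 − 1.947 = -0.653%.
The 2000s: TFP = 5.1 − 2.419 + 1.062 = 3.743%.
Difference = -0.653 − (3.743) = -4.396 pp.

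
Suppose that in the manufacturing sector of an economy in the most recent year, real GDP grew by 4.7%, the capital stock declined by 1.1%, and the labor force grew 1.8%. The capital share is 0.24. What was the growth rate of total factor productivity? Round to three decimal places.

Labor's share = 1 − 0.24 = 0.76.
The capital stock: 0.24 × (-1.1) = -0.264 pp.
The labor force: 0.76 × 1.8 = 1.368 pp.
TFP growth = 4.7 − 1.104 = 3.596%.

Total factor productivity growth was 3.596%.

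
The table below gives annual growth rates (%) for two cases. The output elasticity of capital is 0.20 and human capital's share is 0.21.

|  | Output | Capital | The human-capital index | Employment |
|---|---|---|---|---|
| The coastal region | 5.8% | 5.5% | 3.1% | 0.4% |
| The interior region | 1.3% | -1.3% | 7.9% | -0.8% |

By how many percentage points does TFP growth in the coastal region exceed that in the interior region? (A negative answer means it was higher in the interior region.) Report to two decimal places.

Labor's share = 1 − 0.2 − 0.21 = 0.59.
The coastal region: TFP = 5.8 − 1.1 − 0.651 − 0.236 = 3.813%.
The interior region: TFP = 1.3 + 0.26 − 1.659 + 0.472 = 0.373%.
Difference = 3.813 − (0.373) = 3.44 pp.

3.44 percentage points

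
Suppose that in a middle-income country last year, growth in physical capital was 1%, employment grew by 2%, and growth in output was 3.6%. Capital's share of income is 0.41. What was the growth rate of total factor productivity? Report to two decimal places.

Total factor productivity growth was 2.01%.

Labor's share = 1 − 0.41 = 0.59.
Physical capital: 0.41 × 1 = 0.41 pp.
Employment: 0.59 × 2 = 1.18 pp.
TFP growth = 3.6 − 1.59 = 2.01%.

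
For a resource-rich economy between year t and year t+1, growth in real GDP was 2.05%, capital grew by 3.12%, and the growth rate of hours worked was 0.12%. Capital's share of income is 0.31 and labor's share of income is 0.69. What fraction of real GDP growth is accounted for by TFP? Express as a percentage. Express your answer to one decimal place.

Labor's share = 1 − 0.31 = 0.69.
Capital: 0.31 × 3.12 = 0.9672 pp.
Hours worked: 0.69 × 0.12 = 0.0828 pp.
TFP growth = 2.05 − 1.05 = 1%.
TFP share of growth = 1 / 2.05 × 100 = 48.78%.

TFP accounted for 48.8% of growth.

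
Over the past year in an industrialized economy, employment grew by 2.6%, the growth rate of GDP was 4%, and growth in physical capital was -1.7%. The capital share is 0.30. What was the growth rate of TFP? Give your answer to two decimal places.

Labor's share = 1 − 0.3 = 0.7.
Physical capital: 0.3 × (-1.7) = -0.51 pp.
Employment: 0.7 × 2.6 = 1.82 pp.
TFP growth = 4 − 1.31 = 2.69%.

TFP growth was 2.69%.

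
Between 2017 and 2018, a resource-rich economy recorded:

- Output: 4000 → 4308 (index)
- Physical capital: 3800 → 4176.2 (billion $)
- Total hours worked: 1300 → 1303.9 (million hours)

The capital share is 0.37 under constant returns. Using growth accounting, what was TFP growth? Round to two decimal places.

Output growth = (4308 − 4000) / 4000 = 7.7%.
Physical capital growth = (4176.2 − 3800) / 3800 = 9.9%.
Total hours worked growth = (1303.9 − 1300) / 1300 = 0.3%.
Labor's share = 1 − 0.37 = 0.63.
Physical capital: 0.37 × 9.9 = 3.663 pp.
Total hours worked: 0.63 × 0.3 = 0.189 pp.
TFP growth = 7.7 − 3.852 = 3.848%.

3.85%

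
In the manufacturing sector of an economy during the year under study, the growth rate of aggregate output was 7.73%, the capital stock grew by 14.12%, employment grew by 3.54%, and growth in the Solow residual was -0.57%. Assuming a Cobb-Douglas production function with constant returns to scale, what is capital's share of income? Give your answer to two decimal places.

Capital's share of income is 0.45.

gY = gA + α·gK + (1−α)·gL, so gY − gA − gL = α(gK − gL).
7.73 + 0.57 − 3.54 = α × (14.12 − 3.54).
4.76 = 10.58 α, so α = 0.4499.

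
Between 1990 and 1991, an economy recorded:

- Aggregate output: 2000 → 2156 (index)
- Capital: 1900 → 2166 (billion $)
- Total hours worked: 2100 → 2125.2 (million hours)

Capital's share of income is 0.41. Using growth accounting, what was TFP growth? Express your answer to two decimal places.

Aggregate output growth = (2156 − 2000) / 2000 = 7.8%.
Capital growth = (2166 − 1900) / 1900 = 14%.
Total hours worked growth = (2125.2 − 2100) / 2100 = 1.2%.
Labor's share = 1 − 0.41 = 0.59.
Capital: 0.41 × 14 = 5.74 pp.
Total hours worked: 0.59 × 1.2 = 0.708 pp.
TFP growth = 7.8 − 6.448 = 1.352%.

1.35%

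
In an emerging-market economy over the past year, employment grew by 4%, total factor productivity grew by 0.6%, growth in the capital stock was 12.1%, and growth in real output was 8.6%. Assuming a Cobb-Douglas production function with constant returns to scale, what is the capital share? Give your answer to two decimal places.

gY = gA + α·gK + (1−α)·gL, so gY − gA − gL = α(gK − gL).
8.6 − 0.6 − 4 = α × (12.1 − 4).
4 = 8.1 α, so α = 0.4938.

0.49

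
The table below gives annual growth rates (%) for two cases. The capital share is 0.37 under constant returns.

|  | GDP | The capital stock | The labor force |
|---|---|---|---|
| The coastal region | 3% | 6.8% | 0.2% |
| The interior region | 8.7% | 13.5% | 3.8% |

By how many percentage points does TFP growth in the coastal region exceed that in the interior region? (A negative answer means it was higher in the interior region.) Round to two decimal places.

Labor's share = 1 − 0.37 = 0.63.
The coastal region: TFP = 3 − 2.516 − 0.126 = 0.358%.
The interior region: TFP = 8.7 − 4.995 − 2.394 = 1.311%.
Difference = 0.358 − (1.311) = -0.953 pp.

-0.95 percentage points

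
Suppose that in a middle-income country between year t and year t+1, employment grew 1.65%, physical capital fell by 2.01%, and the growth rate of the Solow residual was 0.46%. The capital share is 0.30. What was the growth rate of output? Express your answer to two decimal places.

Labor's share = 1 − 0.3 = 0.7.
Physical capital: 0.3 × (-2.01) = -0.603 pp.
Employment: 0.7 × 1.65 = 1.155 pp.
Output growth = 0.46 + 0.552 = 1.012%.

Output grew 1.01%.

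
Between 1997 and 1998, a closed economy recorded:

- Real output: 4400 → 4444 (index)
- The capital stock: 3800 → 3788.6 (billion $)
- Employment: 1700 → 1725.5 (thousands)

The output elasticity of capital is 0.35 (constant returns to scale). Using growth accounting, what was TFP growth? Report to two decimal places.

Real output growth = (4444 − 4400) / 4400 = 1%.
The capital stock growth = (3788.6 − 3800) / 3800 = -0.3%.
Employment growth = (1725.5 − 1700) / 1700 = 1.5%.
Labor's share = 1 − 0.35 = 0.65.
The capital stock: 0.35 × (-0.3) = -0.105 pp.
Employment: 0.65 × 1.5 = 0.975 pp.
TFP growth = 1 − 0.87 = 0.13%.

TFP grew 0.13%.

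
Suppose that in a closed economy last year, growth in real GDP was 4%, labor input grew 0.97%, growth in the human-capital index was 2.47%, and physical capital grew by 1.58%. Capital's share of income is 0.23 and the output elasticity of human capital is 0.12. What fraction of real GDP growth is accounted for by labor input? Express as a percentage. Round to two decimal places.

Labor's share = 1 − 0.23 − 0.12 = 0.65.
Labor input contributed 0.65 × 0.97 = 0.6305 pp.
Share of growth = 0.6305 / 4 × 100 = 15.7625%.

15.76%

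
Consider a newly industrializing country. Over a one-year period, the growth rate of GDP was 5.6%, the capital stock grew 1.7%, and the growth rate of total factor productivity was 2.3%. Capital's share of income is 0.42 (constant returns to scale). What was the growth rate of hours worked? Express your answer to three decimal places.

Hours worked grew 4.459%.

Labor's share = 1 − 0.42 = 0.58.
gY = gA + 0.42×1.7 + 0.58×g.
0.58×g = 5.6 − 2.3 − 0.714 = 2.586.
g = 2.586 / 0.58 = 4.45862%.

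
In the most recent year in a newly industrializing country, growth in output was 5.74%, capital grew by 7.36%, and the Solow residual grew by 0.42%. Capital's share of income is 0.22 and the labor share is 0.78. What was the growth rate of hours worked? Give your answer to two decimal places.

Labor's share = 1 − 0.22 = 0.78.
gY = gA + 0.22×7.36 + 0.78×g.
0.78×g = 5.74 − 0.42 − 1.6192 = 3.7008.
g = 3.7008 / 0.78 = 4.7446%.

Hours worked growth was 4.74%.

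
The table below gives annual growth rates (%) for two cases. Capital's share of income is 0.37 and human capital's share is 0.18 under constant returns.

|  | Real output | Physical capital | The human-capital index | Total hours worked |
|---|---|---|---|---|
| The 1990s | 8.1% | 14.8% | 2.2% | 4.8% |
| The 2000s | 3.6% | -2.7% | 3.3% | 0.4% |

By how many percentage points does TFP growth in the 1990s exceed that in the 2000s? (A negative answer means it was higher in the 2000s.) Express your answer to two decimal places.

-3.76 percentage points

Labor's share = 1 − 0.37 − 0.18 = 0.45.
The 1990s: TFP = 8.1 − 5.476 − 0.396 − 2.16 = 0.068%.
The 2000s: TFP = 3.6 + 0.999 − 0.594 − 0.18 = 3.825%.
Difference = 0.068 − (3.825) = -3.757 pp.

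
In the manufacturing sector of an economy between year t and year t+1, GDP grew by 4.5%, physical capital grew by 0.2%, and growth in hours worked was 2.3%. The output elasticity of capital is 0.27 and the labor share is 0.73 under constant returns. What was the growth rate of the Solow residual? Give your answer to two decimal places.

2.77%

Labor's share = 1 − 0.27 = 0.73.
Physical capital: 0.27 × 0.2 = 0.054 pp.
Hours worked: 0.73 × 2.3 = 1.679 pp.
TFP growth = 4.5 − 1.733 = 2.767%.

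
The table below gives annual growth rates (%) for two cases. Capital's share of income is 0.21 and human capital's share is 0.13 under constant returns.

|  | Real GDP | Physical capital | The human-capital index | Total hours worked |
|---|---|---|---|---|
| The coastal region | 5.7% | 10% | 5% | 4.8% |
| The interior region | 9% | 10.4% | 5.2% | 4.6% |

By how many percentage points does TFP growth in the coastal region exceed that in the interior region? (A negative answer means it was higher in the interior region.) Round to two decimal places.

Labor's share = 1 − 0.21 − 0.13 = 0.66.
The coastal region: TFP = 5.7 − 2.1 − 0.65 − 3.168 = -0.218%.
The interior region: TFP = 9 − 2.184 − 0.676 − 3.036 = 3.104%.
Difference = -0.218 − (3.104) = -3.322 pp.

-3.32 percentage points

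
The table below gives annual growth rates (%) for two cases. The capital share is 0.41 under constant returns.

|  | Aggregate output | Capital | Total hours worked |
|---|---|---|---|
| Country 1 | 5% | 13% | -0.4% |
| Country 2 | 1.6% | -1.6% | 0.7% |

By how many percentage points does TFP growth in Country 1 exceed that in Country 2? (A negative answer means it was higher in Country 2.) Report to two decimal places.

Labor's share = 1 − 0.41 = 0.59.
Country 1: TFP = 5 − 5.33 + 0.236 = -0.094%.
Country 2: TFP = 1.6 + 0.656 − 0.413 = 1.843%.
Difference = -0.094 − (1.843) = -1.937 pp.

-1.94 percentage points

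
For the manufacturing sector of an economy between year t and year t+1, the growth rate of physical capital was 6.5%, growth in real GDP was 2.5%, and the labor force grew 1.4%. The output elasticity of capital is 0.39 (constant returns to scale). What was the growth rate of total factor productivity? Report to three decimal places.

Labor's share = 1 − 0.39 = 0.61.
Physical capital: 0.39 × 6.5 = 2.535 pp.
The labor force: 0.61 × 1.4 = 0.854 pp.
TFP growth = 2.5 − 3.389 = -0.889%.

-0.889%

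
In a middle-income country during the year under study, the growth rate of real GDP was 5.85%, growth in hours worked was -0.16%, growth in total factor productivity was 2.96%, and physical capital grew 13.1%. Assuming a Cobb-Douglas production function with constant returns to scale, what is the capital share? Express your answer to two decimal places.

0.23

gY = gA + α·gK + (1−α)·gL, so gY − gA − gL = α(gK − gL).
5.85 − 2.96 + 0.16 = α × (13.1 − (-0.16)).
3.05 = 13.26 α, so α = 0.23.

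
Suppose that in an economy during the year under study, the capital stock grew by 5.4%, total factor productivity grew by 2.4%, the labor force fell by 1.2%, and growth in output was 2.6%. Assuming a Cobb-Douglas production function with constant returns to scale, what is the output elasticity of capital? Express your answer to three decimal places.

gY = gA + α·gK + (1−α)·gL, so gY − gA − gL = α(gK − gL).
2.6 − 2.4 + 1.2 = α × (5.4 − (-1.2)).
1.4 = 6.6 α, so α = 0.21212.

The output elasticity of capital is 0.212.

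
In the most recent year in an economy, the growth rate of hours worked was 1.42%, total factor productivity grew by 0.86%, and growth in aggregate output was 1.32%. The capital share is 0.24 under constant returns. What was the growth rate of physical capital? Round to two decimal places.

Labor's share = 1 − 0.24 = 0.76.
gY = gA + 0.76×1.42 + 0.24×g.
0.24×g = 1.32 − 0.86 − 1.0792 = -0.6192.
g = -0.6192 / 0.24 = -2.58%.

-2.58%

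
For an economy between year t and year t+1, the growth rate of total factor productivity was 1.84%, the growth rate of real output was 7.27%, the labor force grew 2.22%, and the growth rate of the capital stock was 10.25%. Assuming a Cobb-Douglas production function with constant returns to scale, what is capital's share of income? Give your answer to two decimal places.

gY = gA + α·gK + (1−α)·gL, so gY − gA − gL = α(gK − gL).
7.27 − 1.84 − 2.22 = α × (10.25 − 2.22).
3.21 = 8.03 α, so α = 0.3998.

Capital's share of income is 0.40.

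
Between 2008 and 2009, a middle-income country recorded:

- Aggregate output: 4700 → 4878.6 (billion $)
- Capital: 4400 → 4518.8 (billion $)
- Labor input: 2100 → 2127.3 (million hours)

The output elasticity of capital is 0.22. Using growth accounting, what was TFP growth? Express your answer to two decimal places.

2.19%

Aggregate output growth = (4878.6 − 4700) / 4700 = 3.8%.
Capital growth = (4518.8 − 4400) / 4400 = 2.7%.
Labor input growth = (2127.3 − 2100) / 2100 = 1.3%.
Labor's share = 1 − 0.22 = 0.78.
Capital: 0.22 × 2.7 = 0.594 pp.
Labor input: 0.78 × 1.3 = 1.014 pp.
TFP growth = 3.8 − 1.608 = 2.192%.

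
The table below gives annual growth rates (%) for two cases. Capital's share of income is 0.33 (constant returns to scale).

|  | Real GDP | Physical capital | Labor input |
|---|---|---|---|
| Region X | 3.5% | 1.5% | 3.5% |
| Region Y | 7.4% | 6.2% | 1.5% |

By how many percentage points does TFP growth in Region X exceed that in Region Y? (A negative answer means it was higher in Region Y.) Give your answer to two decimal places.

Labor's share = 1 − 0.33 = 0.67.
Region X: TFP = 3.5 − 0.495 − 2.345 = 0.66%.
Region Y: TFP = 7.4 − 2.046 − 1.005 = 4.349%.
Difference = 0.66 − (4.349) = -3.689 pp.

-3.69 percentage points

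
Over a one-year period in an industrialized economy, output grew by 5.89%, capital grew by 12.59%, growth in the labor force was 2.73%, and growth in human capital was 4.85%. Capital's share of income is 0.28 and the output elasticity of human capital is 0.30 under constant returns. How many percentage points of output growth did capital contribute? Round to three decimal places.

Contribution = share × growth = 0.28 × 12.59 = 3.5252 pp.

3.525 percentage points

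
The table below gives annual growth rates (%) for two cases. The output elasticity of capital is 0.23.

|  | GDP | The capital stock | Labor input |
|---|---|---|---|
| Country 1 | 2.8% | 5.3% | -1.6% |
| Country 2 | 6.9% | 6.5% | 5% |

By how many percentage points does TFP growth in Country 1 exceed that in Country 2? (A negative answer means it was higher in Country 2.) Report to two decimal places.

Labor's share = 1 − 0.23 = 0.77.
Country 1: TFP = 2.8 − 1.219 + 1.232 = 2.813%.
Country 2: TFP = 6.9 − 1.495 − 3.85 = 1.555%.
Difference = 2.813 − (1.555) = 1.258 pp.

1.26 percentage points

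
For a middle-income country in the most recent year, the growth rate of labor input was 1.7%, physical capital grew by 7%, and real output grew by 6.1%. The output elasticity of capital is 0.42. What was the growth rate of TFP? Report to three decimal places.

2.174%

Labor's share = 1 − 0.42 = 0.58.
Physical capital: 0.42 × 7 = 2.94 pp.
Labor input: 0.58 × 1.7 = 0.986 pp.
TFP growth = 6.1 − 3.926 = 2.174%.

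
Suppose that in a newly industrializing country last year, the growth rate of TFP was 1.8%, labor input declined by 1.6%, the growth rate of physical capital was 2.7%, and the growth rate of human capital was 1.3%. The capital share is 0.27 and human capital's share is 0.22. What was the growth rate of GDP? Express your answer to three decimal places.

1.999%

Labor's share = 1 − 0.27 − 0.22 = 0.51.
Physical capital: 0.27 × 2.7 = 0.729 pp.
Human capital: 0.22 × 1.3 = 0.286 pp.
Labor input: 0.51 × (-1.6) = -0.816 pp.
Output growth = 1.8 + 0.199 = 1.999%.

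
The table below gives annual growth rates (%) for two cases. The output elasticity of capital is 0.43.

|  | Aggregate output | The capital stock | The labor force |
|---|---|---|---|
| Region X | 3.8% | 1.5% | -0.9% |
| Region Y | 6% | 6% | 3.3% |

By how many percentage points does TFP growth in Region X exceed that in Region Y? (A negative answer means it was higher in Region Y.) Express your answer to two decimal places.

2.13 percentage points

Labor's share = 1 − 0.43 = 0.57.
Region X: TFP = 3.8 − 0.645 + 0.513 = 3.668%.
Region Y: TFP = 6 − 2.58 − 1.881 = 1.539%.
Difference = 3.668 − (1.539) = 2.129 pp.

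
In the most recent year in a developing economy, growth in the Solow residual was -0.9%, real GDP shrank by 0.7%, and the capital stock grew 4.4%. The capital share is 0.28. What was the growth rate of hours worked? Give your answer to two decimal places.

Labor's share = 1 − 0.28 = 0.72.
gY = gA + 0.28×4.4 + 0.72×g.
0.72×g = -0.7 + 0.9 − 1.232 = -1.032.
g = -1.032 / 0.72 = -1.4333%.

-1.43%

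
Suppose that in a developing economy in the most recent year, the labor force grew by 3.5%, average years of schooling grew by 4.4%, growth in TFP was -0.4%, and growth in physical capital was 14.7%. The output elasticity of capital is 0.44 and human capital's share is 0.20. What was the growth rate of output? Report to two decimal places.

8.21%

Labor's share = 1 − 0.44 − 0.2 = 0.36.
Physical capital: 0.44 × 14.7 = 6.468 pp.
Average years of schooling: 0.2 × 4.4 = 0.88 pp.
The labor force: 0.36 × 3.5 = 1.26 pp.
Output growth = -0.4 + 8.608 = 8.208%.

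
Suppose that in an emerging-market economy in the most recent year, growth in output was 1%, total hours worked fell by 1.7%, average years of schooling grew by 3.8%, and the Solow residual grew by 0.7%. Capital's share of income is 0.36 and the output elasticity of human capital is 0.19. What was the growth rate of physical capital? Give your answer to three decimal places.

0.953%

Labor's share = 1 − 0.36 − 0.19 = 0.45.
gY = gA + 0.19×3.8 + 0.45×(-1.7) + 0.36×g.
0.36×g = 1 − 0.7 + 0.043 = 0.343.
g = 0.343 / 0.36 = 0.95278%.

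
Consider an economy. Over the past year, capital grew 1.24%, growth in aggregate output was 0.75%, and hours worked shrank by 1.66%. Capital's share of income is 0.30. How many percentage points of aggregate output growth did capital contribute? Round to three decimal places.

0.372 percentage points

Contribution = share × growth = 0.3 × 1.24 = 0.372 pp.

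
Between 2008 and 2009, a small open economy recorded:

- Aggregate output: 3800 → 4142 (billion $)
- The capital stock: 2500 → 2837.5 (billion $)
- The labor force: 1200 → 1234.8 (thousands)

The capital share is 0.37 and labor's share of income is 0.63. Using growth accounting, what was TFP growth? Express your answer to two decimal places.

TFP grew 2.18%.

Aggregate output growth = (4142 − 3800) / 3800 = 9%.
The capital stock growth = (2837.5 − 2500) / 2500 = 13.5%.
The labor force growth = (1234.8 − 1200) / 1200 = 2.9%.
Labor's share = 1 − 0.37 = 0.63.
The capital stock: 0.37 × 13.5 = 4.995 pp.
The labor force: 0.63 × 2.9 = 1.827 pp.
TFP growth = 9 − 6.822 = 2.178%.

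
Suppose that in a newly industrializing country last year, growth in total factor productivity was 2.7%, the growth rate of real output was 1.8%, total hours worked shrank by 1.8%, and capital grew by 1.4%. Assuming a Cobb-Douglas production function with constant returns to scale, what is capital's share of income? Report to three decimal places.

gY = gA + α·gK + (1−α)·gL, so gY − gA − gL = α(gK − gL).
1.8 − 2.7 + 1.8 = α × (1.4 − (-1.8)).
0.9 = 3.2 α, so α = 0.28125.

0.281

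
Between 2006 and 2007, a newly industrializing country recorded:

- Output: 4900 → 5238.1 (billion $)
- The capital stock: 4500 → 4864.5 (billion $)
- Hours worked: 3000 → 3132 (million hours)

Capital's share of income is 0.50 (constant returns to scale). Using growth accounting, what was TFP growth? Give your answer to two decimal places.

TFP grew 0.65%.

Output growth = (5238.1 − 4900) / 4900 = 6.9%.
The capital stock growth = (4864.5 − 4500) / 4500 = 8.1%.
Hours worked growth = (3132 − 3000) / 3000 = 4.4%.
Labor's share = 1 − 0.5 = 0.5.
The capital stock: 0.5 × 8.1 = 4.05 pp.
Hours worked: 0.5 × 4.4 = 2.2 pp.
TFP growth = 6.9 − 6.25 = 0.65%.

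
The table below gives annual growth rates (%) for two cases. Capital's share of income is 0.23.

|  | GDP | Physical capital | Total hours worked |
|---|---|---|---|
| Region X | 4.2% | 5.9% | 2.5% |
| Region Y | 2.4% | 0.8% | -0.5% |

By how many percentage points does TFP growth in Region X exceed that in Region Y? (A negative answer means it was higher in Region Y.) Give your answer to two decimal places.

-1.68 percentage points

Labor's share = 1 − 0.23 = 0.77.
Region X: TFP = 4.2 − 1.357 − 1.925 = 0.918%.
Region Y: TFP = 2.4 − 0.184 + 0.385 = 2.601%.
Difference = 0.918 − (2.601) = -1.683 pp.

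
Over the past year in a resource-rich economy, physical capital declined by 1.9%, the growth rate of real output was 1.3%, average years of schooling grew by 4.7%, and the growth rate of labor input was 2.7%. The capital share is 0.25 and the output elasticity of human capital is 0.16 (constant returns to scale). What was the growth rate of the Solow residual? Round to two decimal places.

-0.57%

Labor's share = 1 − 0.25 − 0.16 = 0.59.
Physical capital: 0.25 × (-1.9) = -0.475 pp.
Average years of schooling: 0.16 × 4.7 = 0.752 pp.
Labor input: 0.59 × 2.7 = 1.593 pp.
TFP growth = 1.3 − 1.87 = -0.57%.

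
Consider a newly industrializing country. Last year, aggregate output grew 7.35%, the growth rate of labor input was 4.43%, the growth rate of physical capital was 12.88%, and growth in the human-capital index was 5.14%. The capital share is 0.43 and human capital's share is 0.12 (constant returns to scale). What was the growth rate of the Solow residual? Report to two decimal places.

Labor's share = 1 − 0.43 − 0.12 = 0.45.
Physical capital: 0.43 × 12.88 = 5.5384 pp.
The human-capital index: 0.12 × 5.14 = 0.6168 pp.
Labor input: 0.45 × 4.43 = 1.9935 pp.
TFP growth = 7.35 − 8.1487 = -0.7987%.

-0.80%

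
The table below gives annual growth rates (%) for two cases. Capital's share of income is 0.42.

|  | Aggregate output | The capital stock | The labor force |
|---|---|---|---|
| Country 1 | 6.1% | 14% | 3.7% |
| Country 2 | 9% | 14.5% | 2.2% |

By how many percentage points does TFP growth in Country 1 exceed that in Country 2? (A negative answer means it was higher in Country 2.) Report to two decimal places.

Labor's share = 1 − 0.42 = 0.58.
Country 1: TFP = 6.1 − 5.88 − 2.146 = -1.926%.
Country 2: TFP = 9 − 6.09 − 1.276 = 1.634%.
Difference = -1.926 − (1.634) = -3.56 pp.

-3.56 percentage points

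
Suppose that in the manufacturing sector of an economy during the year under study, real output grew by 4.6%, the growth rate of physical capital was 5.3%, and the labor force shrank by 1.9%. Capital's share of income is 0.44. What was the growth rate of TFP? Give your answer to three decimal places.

Labor's share = 1 − 0.44 = 0.56.
Physical capital: 0.44 × 5.3 = 2.332 pp.
The labor force: 0.56 × (-1.9) = -1.064 pp.
TFP growth = 4.6 − 1.268 = 3.332%.

3.332%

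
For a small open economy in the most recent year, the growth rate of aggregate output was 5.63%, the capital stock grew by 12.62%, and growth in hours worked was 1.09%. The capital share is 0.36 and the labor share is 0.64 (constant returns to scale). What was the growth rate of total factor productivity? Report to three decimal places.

0.389%

Labor's share = 1 − 0.36 = 0.64.
The capital stock: 0.36 × 12.62 = 4.5432 pp.
Hours worked: 0.64 × 1.09 = 0.6976 pp.
TFP growth = 5.63 − 5.2408 = 0.3892%.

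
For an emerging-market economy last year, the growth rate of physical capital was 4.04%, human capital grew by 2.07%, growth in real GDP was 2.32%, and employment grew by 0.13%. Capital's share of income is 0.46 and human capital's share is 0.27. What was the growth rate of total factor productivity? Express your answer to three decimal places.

-0.132%

Labor's share = 1 − 0.46 − 0.27 = 0.27.
Physical capital: 0.46 × 4.04 = 1.8584 pp.
Human capital: 0.27 × 2.07 = 0.5589 pp.
Employment: 0.27 × 0.13 = 0.0351 pp.
TFP growth = 2.32 − 2.4524 = -0.1324%.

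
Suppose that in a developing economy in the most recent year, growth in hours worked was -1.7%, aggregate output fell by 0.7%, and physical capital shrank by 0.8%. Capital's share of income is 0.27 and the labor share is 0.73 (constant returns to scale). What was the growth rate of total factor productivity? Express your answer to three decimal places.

Total factor productivity grew 0.757%.

Labor's share = 1 − 0.27 = 0.73.
Physical capital: 0.27 × (-0.8) = -0.216 pp.
Hours worked: 0.73 × (-1.7) = -1.241 pp.
TFP growth = -0.7 + 1.457 = 0.757%.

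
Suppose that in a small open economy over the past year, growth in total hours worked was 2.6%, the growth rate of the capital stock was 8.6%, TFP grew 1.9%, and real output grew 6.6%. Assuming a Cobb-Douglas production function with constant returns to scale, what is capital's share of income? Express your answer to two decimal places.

gY = gA + α·gK + (1−α)·gL, so gY − gA − gL = α(gK − gL).
6.6 − 1.9 − 2.6 = α × (8.6 − 2.6).
2.1 = 6 α, so α = 0.35.

0.35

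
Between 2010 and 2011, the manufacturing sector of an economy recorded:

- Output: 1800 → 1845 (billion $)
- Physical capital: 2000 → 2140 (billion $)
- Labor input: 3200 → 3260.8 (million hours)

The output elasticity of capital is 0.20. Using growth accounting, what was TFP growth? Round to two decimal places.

-0.42%

Output growth = (1845 − 1800) / 1800 = 2.5%.
Physical capital growth = (2140 − 2000) / 2000 = 7%.
Labor input growth = (3260.8 − 3200) / 3200 = 1.9%.
Labor's share = 1 − 0.2 = 0.8.
Physical capital: 0.2 × 7 = 1.4 pp.
Labor input: 0.8 × 1.9 = 1.52 pp.
TFP growth = 2.5 − 2.92 = -0.42%.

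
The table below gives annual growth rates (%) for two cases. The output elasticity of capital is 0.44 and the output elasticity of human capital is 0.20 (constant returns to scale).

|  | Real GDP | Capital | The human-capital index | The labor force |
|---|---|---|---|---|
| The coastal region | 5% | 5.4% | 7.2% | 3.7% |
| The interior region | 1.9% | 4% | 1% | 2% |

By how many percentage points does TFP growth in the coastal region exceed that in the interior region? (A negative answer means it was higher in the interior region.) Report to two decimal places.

0.63 percentage points

Labor's share = 1 − 0.44 − 0.2 = 0.36.
The coastal region: TFP = 5 − 2.376 − 1.44 − 1.332 = -0.148%.
The interior region: TFP = 1.9 − 1.76 − 0.2 − 0.72 = -0.78%.
Difference = -0.148 − (-0.78) = 0.632 pp.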